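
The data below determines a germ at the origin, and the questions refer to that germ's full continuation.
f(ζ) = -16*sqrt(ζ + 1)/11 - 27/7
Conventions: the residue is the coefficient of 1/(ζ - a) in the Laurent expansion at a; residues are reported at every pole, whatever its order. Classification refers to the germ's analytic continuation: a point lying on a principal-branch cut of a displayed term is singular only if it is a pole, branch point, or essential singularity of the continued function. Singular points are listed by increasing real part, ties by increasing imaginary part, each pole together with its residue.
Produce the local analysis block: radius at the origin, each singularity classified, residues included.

Radius of convergence at 0: 1.
At -1: an algebraic (square-root) branch point.

Branch term (-16/11)*sqrt(1 - ζ/(-1)): its argument vanishes at ζ = -1, a square-root branch point, modulus 1.
The radius of convergence is the smallest modulus among the singular points: 1.


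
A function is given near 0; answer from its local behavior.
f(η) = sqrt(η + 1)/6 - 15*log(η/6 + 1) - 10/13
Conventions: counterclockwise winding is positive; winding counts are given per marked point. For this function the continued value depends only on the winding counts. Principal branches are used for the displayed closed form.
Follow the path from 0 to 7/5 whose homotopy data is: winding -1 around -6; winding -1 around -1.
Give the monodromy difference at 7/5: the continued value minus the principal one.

The rational part is single-valued and drops out of the difference; each branch term changes only by its own monodromy.
(1/6)*sqrt(1 - η/(-1)): winding -1 is odd, the square root flips sign, contributing -2*(1/6)*sqrt(1 - (7/5)/(-1)) = -2*(1/6)*sqrt(12/5) = -(2/15)*sqrt(15).
(-15)*log(1 - η/(-6)): each positive loop around -6 adds 2*pi*i to the log, so winding -1 contributes (-15)*(-1)*2*pi*i = (30)*pi*i.
Summing the contributions at η = 7/5 gives (-(2/15)*sqrt(15)) + ((30)*pi)*i.

Continued minus principal equals (-(2/15)*sqrt(15)) + ((30)*pi)*i.


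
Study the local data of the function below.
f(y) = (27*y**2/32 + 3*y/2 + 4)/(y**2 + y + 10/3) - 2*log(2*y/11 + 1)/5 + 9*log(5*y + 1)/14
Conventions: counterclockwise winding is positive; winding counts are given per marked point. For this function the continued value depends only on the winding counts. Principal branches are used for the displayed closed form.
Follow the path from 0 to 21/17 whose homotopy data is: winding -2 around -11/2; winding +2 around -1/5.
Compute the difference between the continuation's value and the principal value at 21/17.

The rational part is single-valued and drops out of the difference; each branch term changes only by its own monodromy.
(9/14)*log(1 - y/(-1/5)): each positive loop around -1/5 adds 2*pi*i to the log, so winding +2 contributes (9/14)*(2)*2*pi*i = (18/7)*pi*i.
(-2/5)*log(1 - y/(-11/2)): each positive loop around -11/2 adds 2*pi*i to the log, so winding -2 contributes (-2/5)*(-2)*2*pi*i = (8/5)*pi*i.
Summing the contributions at y = 21/17 gives (146/35)*pi*i.

Continued minus principal equals (146/35)*pi*i.


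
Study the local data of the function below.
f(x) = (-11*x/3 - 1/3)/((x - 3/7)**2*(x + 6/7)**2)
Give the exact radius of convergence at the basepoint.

Denominator factor (x - 3/7)^2: pole of order 2 at 3/7, modulus 3/7.
Denominator factor (x + 6/7)^2: pole of order 2 at -6/7, modulus 6/7.
The radius of convergence is the smallest modulus among the singular points: 3/7.

The radius of convergence is 3/7.


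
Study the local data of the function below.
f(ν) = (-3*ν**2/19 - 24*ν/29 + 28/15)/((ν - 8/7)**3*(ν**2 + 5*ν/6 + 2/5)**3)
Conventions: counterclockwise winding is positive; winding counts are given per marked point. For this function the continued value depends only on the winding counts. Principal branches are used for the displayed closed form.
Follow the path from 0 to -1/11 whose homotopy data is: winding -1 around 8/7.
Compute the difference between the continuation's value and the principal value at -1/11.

The function is rational, hence single-valued: continuing it around any pole returns the same value, so the difference is 0.

Continued minus principal equals 0.


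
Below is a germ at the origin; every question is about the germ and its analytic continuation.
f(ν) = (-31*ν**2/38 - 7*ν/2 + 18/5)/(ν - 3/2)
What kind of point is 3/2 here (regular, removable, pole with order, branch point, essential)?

The denominator factor ν - 3/2 vanishes at 3/2 and appears to the power 1; the numerator there equals -2649/760, nonzero, and no other factor vanishes.
Hence a pole whose order is the multiplicity, 1.

The point is a pole of order 1.


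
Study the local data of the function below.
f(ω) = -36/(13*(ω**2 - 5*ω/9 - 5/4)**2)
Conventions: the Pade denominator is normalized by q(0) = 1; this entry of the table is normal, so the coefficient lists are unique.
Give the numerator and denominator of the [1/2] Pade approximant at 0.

Taylor coefficients needed (expand at 0): a_0 = -576/325, a_1 = 512/325, a_2 = -18944/4875, a_3 = 579584/131625.
Write the denominator as Q(ω) = 1 + q1*ω + q2*ω^2. Requiring Q*f - P = O(ω^4) with deg P <= 1 kills the coefficients of ω^2..ω^3 in Q*f:
  ω^2: a_2 + q1*a_1 + q2*a_0 = 0, i.e. -18944/4875 + (512/325)*q1 + (-576/325)*q2 = 0.
  ω^3: a_3 + q1*a_2 + q2*a_1 = 0, i.e. 579584/131625 + (-18944/4875)*q1 + (512/325)*q2 = 0.
Solving this linear system: q1 = 244/639, q2 = -53288/28755.
The numerator is Q*f truncated at degree 1: P0 = a_0 = -576/325; P1 = a_1 + q1*a_0 = 20736/23075.

The Pade approximant has numerator coefficients [-576/325, 20736/23075]; denominator coefficients [1, 244/639, -53288/28755].


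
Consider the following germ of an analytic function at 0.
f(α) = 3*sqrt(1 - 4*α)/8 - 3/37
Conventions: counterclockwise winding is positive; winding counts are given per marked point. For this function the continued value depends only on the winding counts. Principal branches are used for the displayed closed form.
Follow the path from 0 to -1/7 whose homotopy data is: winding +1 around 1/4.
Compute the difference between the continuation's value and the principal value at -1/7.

The rational part is single-valued and drops out of the difference; each branch term changes only by its own monodromy.
(3/8)*sqrt(1 - α/(1/4)): winding +1 is odd, the square root flips sign, contributing -2*(3/8)*sqrt(1 - (-1/7)/(1/4)) = -2*(3/8)*sqrt(11/7) = -(3/28)*sqrt(77).
Summing the contributions at α = -1/7 gives -(3/28)*sqrt(77).

Continued minus principal equals -(3/28)*sqrt(77).


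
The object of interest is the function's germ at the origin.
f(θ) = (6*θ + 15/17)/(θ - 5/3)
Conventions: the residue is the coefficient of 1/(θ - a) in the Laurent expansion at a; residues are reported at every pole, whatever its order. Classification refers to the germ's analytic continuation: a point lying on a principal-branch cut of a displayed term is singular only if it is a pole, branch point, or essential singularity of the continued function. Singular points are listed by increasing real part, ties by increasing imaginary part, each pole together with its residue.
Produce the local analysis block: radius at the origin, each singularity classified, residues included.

Radius of convergence at 0: 5/3.
At 5/3: a pole of order 1; residue 185/17.

Denominator factor (θ - 5/3): pole of order 1 at 5/3, modulus 5/3.
The radius of convergence is the smallest modulus among the singular points: 5/3.
At the order-1 pole 5/3 set g(θ) = (θ - (5/3))*f(θ) = 6*θ + 15/17.
Simple pole: residue = g(a) at a = 5/3, which is 185/17.


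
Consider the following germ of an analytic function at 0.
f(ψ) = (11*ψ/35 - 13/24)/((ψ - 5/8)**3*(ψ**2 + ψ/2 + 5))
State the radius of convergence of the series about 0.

The radius of convergence is 5/8.

Denominator factor (ψ**2 + ψ/2 + 5): discriminant -79/4, complex-conjugate roots (-1/4) + ((1/4)*sqrt(79))*i and (-1/4) - ((1/4)*sqrt(79))*i; poles of order 1, moduli sqrt(5) and sqrt(5).
Denominator factor (ψ - 5/8)^3: pole of order 3 at 5/8, modulus 5/8.
The radius of convergence is the smallest modulus among the singular points: 5/8.


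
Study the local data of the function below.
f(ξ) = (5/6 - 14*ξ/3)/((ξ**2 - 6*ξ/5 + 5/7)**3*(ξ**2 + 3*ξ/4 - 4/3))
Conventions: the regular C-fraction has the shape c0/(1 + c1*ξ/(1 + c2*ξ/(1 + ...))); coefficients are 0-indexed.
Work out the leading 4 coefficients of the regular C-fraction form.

Taylor coefficients (expand at 0): a_0 = -343/200, a_1 = -343/80000, a_2 = 808832073/32000000, a_3 = 265218264213/2560000000.
c0 = a_0 = -343/200. Peel one level at a time: if S = 1 + c*ξ/S' with S'(0) = 1, then c is the ξ-coefficient of S and S' = c*ξ/(S - 1).
S_1 = c0/f = 1 + (-1/400)*ξ + (73691/5000)*ξ^2 + ...; c1 = -1/400.
S_2 = c1*ξ/(S_1 - 1) = 1 + (147382/25)*ξ + (21736537671/625)*ξ^2 + ...; c2 = 147382/25.
S_3 = c2*ξ/(S_2 - 1) = 1 + (-21736537671/3684550)*ξ + ...; c3 = -21736537671/3684550.

The regular C-fraction coefficients are [-343/200, -1/400, 147382/25, -21736537671/3684550].


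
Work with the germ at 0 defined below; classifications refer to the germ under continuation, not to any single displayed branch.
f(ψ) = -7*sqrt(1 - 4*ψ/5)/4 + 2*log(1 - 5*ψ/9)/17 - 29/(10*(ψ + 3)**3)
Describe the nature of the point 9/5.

The term (2/17)*log(1 - ψ/(9/5)) has argument 1 - 9/5/(9/5) = 0 at 9/5: a logarithmic (infinitely-sheeted) branch point; the remaining terms are analytic or single-valued there.

The point is a logarithmic branch point.


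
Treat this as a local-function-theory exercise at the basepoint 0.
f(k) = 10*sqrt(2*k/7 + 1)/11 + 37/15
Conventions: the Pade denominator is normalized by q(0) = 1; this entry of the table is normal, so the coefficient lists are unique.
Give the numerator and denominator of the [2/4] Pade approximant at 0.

The Pade approximant has numerator coefficients [557/165, 3206831651/2752765785, 486218093/5505531570]; denominator coefficients [1, 5115493/16683429, 3997093/233568006, -56775/272496007, 36425/7629888196].

Taylor coefficients needed (expand at 0): a_0 = 557/165, a_1 = 10/77, a_2 = -5/539, a_3 = 5/3773, a_4 = -25/105644, a_5 = 5/105644, a_6 = -15/1479016.
Write the denominator as Q(k) = 1 + q1*k + q2*k^2 + q3*k^3 + q4*k^4. Requiring Q*f - P = O(k^7) with deg P <= 2 kills the coefficients of k^3..k^6 in Q*f:
  k^3: a_3 + q1*a_2 + q2*a_1 + q3*a_0 = 0, i.e. 5/3773 + (-5/539)*q1 + (10/77)*q2 + (557/165)*q3 = 0.
  k^4: a_4 + q1*a_3 + q2*a_2 + q3*a_1 + q4*a_0 = 0, i.e. -25/105644 + (5/3773)*q1 + (-5/539)*q2 + (10/77)*q3 + (557/165)*q4 = 0.
  k^5: a_5 + q1*a_4 + q2*a_3 + q3*a_2 + q4*a_1 = 0, i.e. 5/105644 + (-25/105644)*q1 + (5/3773)*q2 + (-5/539)*q3 + (10/77)*q4 = 0.
  k^6: a_6 + q1*a_5 + q2*a_4 + q3*a_3 + q4*a_2 = 0, i.e. -15/1479016 + (5/105644)*q1 + (-25/105644)*q2 + (5/3773)*q3 + (-5/539)*q4 = 0.
Solving this linear system: q1 = 5115493/16683429, q2 = 3997093/233568006, q3 = -56775/272496007, q4 = 36425/7629888196.
The numerator is Q*f truncated at degree 2: P0 = a_0 = 557/165; P1 = a_1 + q1*a_0 = 3206831651/2752765785; P2 = a_2 + q1*a_1 + q2*a_0 = 486218093/5505531570.


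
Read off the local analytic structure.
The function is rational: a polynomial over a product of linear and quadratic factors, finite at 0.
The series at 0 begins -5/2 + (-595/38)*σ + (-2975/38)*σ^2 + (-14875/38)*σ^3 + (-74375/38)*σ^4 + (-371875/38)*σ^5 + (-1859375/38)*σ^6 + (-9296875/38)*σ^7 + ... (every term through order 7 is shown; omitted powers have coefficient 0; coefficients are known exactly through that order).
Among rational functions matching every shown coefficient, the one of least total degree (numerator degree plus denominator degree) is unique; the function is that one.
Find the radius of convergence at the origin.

No rational of total degree below 2 reproduces all 8 coefficients; solving the [1/1] Pade equations on them gives f(σ) = (12*σ/19 + 1/2)/(σ - 1/5), whose expansion matches every shown term.
Denominator factor (σ - 1/5): pole of order 1 at 1/5, modulus 1/5.
The radius of convergence is the smallest modulus among the singular points: 1/5.

The radius of convergence is 1/5.


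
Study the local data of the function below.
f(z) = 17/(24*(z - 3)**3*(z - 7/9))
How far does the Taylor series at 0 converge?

The radius of convergence is 7/9.

Denominator factor (z - 7/9): pole of order 1 at 7/9, modulus 7/9.
Denominator factor (z - 3)^3: pole of order 3 at 3, modulus 3.
The radius of convergence is the smallest modulus among the singular points: 7/9.


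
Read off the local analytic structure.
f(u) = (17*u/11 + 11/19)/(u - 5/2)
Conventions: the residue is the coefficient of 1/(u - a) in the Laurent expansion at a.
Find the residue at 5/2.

The residue is 1857/418.

At the order-1 pole 5/2 set g(u) = (u - (5/2))*f(u) = 17*u/11 + 11/19.
Simple pole: residue = g(a) at a = 5/2, which is 1857/418.


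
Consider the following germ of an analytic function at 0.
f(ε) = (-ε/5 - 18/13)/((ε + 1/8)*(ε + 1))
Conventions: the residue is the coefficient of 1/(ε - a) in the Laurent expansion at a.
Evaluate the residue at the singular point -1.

The residue is 88/65.

At the order-1 pole -1 set g(ε) = (ε - (-1))*f(ε) = (-ε/5 - 18/13)/(ε + 1/8).
Simple pole: residue = g(a) at a = -1, which is 88/65.


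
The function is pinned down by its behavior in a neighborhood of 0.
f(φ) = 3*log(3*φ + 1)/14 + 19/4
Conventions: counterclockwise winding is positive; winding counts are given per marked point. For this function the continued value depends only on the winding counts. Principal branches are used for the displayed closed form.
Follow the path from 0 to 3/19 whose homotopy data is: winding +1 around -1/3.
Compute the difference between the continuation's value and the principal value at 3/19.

The rational part is single-valued and drops out of the difference; each branch term changes only by its own monodromy.
(3/14)*log(1 - φ/(-1/3)): each positive loop around -1/3 adds 2*pi*i to the log, so winding +1 contributes (3/14)*(1)*2*pi*i = (3/7)*pi*i.
Summing the contributions at φ = 3/19 gives (3/7)*pi*i.

Continued minus principal equals (3/7)*pi*i.


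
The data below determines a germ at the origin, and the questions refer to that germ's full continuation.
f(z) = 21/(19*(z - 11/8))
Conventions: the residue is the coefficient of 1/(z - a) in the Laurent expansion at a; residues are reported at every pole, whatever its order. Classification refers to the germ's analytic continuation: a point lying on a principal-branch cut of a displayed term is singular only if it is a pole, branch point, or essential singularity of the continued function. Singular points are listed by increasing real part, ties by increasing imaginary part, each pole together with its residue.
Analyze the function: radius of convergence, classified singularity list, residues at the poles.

Denominator factor (z - 11/8): pole of order 1 at 11/8, modulus 11/8.
The radius of convergence is the smallest modulus among the singular points: 11/8.
At the order-1 pole 11/8 set g(z) = (z - (11/8))*f(z) = 21/19.
Simple pole: residue = g(a) at a = 11/8, which is 21/19.

Radius of convergence at 0: 11/8.
At 11/8: a pole of order 1; residue 21/19.


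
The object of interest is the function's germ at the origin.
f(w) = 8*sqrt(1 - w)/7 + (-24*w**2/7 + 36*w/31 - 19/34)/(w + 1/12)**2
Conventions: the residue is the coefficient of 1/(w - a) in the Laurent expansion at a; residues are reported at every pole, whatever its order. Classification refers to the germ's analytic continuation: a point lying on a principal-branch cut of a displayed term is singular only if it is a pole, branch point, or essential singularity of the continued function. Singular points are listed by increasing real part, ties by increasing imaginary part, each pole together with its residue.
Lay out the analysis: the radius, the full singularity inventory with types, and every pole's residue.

Radius of convergence at 0: 1/12.
At -1/12: a pole of order 2; residue 376/217.
At 1: an algebraic (square-root) branch point.

Denominator factor (w + 1/12)^2: pole of order 2 at -1/12, modulus 1/12.
Branch term (8/7)*sqrt(1 - w/(1)): its argument vanishes at w = 1, a square-root branch point, modulus 1.
The radius of convergence is the smallest modulus among the singular points: 1/12.
The branch term is analytic at -1/12 and contributes nothing to the residue; only the rational part matters.
At the order-2 pole -1/12 set g(w) = (w - (-1/12))^2*(rational part) = -24*w**2/7 + 36*w/31 - 19/34.
Order-2 pole: residue = g'(a); g'(-1/12) = 376/217, so the residue is 376/217.
List the singular points by increasing real part (a conjugate pair: the negative imaginary part first).


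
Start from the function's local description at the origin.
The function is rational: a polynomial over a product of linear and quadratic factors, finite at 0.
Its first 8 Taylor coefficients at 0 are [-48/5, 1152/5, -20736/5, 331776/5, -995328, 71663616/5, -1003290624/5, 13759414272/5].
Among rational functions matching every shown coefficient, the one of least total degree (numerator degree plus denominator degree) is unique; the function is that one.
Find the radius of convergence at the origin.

The radius of convergence is 1/12.

No rational of total degree below 2 reproduces all 8 coefficients; solving the [0/2] Pade equations on them gives f(λ) = -1/(15*(λ + 1/12)**2), whose expansion matches every shown term.
Denominator factor (λ + 1/12)^2: pole of order 2 at -1/12, modulus 1/12.
The radius of convergence is the smallest modulus among the singular points: 1/12.


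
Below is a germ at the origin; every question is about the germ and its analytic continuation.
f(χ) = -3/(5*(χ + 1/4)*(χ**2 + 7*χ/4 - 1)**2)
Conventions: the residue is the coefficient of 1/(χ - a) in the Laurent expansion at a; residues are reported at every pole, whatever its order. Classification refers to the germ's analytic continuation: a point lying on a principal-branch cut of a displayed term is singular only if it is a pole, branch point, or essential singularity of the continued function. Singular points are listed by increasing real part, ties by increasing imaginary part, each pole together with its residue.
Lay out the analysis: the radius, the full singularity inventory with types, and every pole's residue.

Radius of convergence at 0: 1/4.
At -7/8 - (1/8)*sqrt(113): a pole of order 2; residue 96/605 - (15072/1545049)*sqrt(113).
At -1/4: a pole of order 1; residue -192/605.
At -7/8 + (1/8)*sqrt(113): a pole of order 2; residue 96/605 + (15072/1545049)*sqrt(113).


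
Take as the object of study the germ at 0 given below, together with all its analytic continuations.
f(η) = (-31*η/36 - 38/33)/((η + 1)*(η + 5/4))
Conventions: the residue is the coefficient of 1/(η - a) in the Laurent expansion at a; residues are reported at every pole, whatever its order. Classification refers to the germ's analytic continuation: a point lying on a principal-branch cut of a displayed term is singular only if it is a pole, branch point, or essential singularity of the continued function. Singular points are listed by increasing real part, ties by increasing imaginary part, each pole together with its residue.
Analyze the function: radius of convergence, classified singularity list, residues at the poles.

Denominator factor (η + 5/4): pole of order 1 at -5/4, modulus 5/4.
Denominator factor (η + 1): pole of order 1 at -1, modulus 1.
The radius of convergence is the smallest modulus among the singular points: 1.
At the order-1 pole -5/4 set g(η) = (η - (-5/4))*f(η) = (-31*η/36 - 38/33)/(η + 1).
Simple pole: residue = g(a) at a = -5/4, which is 119/396.
At the order-1 pole -1 set g(η) = (η - (-1))*f(η) = (-31*η/36 - 38/33)/(η + 5/4).
Simple pole: residue = g(a) at a = -1, which is -115/99.
List the singular points by increasing real part (a conjugate pair: the negative imaginary part first).

Radius of convergence at 0: 1.
At -5/4: a pole of order 1; residue 119/396.
At -1: a pole of order 1; residue -115/99.


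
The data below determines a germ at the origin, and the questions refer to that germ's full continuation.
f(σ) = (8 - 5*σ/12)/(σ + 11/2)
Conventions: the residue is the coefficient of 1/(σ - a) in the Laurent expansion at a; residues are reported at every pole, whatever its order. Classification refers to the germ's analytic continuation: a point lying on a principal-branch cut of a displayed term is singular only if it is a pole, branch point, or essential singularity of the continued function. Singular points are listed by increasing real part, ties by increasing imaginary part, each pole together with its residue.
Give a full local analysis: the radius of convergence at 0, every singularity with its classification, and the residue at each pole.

Radius of convergence at 0: 11/2.
At -11/2: a pole of order 1; residue 247/24.

Denominator factor (σ + 11/2): pole of order 1 at -11/2, modulus 11/2.
The radius of convergence is the smallest modulus among the singular points: 11/2.
At the order-1 pole -11/2 set g(σ) = (σ - (-11/2))*f(σ) = 8 - 5*σ/12.
Simple pole: residue = g(a) at a = -11/2, which is 247/24.


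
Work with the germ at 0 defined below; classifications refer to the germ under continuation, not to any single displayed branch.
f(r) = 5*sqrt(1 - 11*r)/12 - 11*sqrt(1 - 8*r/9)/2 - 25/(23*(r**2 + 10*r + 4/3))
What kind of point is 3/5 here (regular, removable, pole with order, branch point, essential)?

Denominator factors: r**2 + 10*r + 4/3 = 577/75 at r = 3/5 — none vanishes.
Branch term sqrt(1 - r/(9/8)): argument at 3/5 is 7/15, nonzero, so 3/5 is not its branch point (a point on a principal cut is still regular for the continued germ).
Branch term sqrt(1 - r/(1/11)): argument at 3/5 is -28/5, nonzero, so 3/5 is not its branch point (a point on a principal cut is still regular for the continued germ).
So the germ continues analytically to 3/5.

The point is a regular point.


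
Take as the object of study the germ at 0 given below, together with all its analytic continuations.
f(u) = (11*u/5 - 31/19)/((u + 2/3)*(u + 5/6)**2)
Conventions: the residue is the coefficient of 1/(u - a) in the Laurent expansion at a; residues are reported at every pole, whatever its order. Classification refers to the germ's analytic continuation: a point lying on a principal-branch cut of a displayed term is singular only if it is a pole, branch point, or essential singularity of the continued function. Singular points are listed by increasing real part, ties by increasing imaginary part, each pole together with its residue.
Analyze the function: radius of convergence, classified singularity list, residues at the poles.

Radius of convergence at 0: 2/3.
At -5/6: a pole of order 2; residue 10596/95.
At -2/3: a pole of order 1; residue -10596/95.

Denominator factor (u + 5/6)^2: pole of order 2 at -5/6, modulus 5/6.
Denominator factor (u + 2/3): pole of order 1 at -2/3, modulus 2/3.
The radius of convergence is the smallest modulus among the singular points: 2/3.
At the order-2 pole -5/6 set g(u) = (u - (-5/6))^2*f(u) = (11*u/5 - 31/19)/(u + 2/3).
Order-2 pole: residue = g'(a); g'(-5/6) = 10596/95, so the residue is 10596/95.
At the order-1 pole -2/3 set g(u) = (u - (-2/3))*f(u) = (11*u/5 - 31/19)/(u + 5/6)**2.
Simple pole: residue = g(a) at a = -2/3, which is -10596/95.
List the singular points by increasing real part (a conjugate pair: the negative imaginary part first).


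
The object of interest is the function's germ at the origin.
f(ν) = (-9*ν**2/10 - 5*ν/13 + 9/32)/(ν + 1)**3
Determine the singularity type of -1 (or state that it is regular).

The point is a pole of order 3.

The denominator factor ν + 1 vanishes at -1 and appears to the power 3; the numerator there equals -487/2080, nonzero, and no other factor vanishes.
Hence a pole whose order is the multiplicity, 3.


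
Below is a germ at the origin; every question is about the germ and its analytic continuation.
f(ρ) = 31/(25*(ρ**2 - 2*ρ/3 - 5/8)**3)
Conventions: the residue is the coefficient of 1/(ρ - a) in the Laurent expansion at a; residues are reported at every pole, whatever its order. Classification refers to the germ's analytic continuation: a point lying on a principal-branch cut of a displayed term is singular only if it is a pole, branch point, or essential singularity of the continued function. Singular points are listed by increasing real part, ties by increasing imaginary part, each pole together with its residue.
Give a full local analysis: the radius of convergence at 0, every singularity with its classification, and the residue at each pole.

Radius of convergence at 0: -1/3 + (1/12)*sqrt(106).
At 1/3 - (1/12)*sqrt(106): a pole of order 3; residue -(180792/3721925)*sqrt(106).
At 1/3 + (1/12)*sqrt(106): a pole of order 3; residue (180792/3721925)*sqrt(106).

Denominator factor (ρ**2 - 2*ρ/3 - 5/8)^3: discriminant 53/18, real irrational roots 1/3 + (1/12)*sqrt(106) and 1/3 - (1/12)*sqrt(106); poles of order 3, moduli 1/3 + (1/12)*sqrt(106) and -1/3 + (1/12)*sqrt(106).
The radius of convergence is the smallest modulus among the singular points: -1/3 + (1/12)*sqrt(106).
The factor ρ**2 - 2*ρ/3 - 5/8 splits as (ρ - a)(ρ - a') with a = 1/3 - (1/12)*sqrt(106), a' = 1/3 + (1/12)*sqrt(106). At the order-3 pole a set g(ρ) = (ρ - a)^3*f(ρ) = [31/25] / (ρ - a')^3.
Order-3 pole: residue = g''(a)/2; g''(1/3 - (1/12)*sqrt(106)) = -(361584/3721925)*sqrt(106), so the residue is -(180792/3721925)*sqrt(106).
The factor ρ**2 - 2*ρ/3 - 5/8 splits as (ρ - a)(ρ - a') with a = 1/3 + (1/12)*sqrt(106), a' = 1/3 - (1/12)*sqrt(106). At the order-3 pole a set g(ρ) = (ρ - a)^3*f(ρ) = [31/25] / (ρ - a')^3.
Order-3 pole: residue = g''(a)/2; g''(1/3 + (1/12)*sqrt(106)) = (361584/3721925)*sqrt(106), so the residue is (180792/3721925)*sqrt(106).
List the singular points by increasing real part (a conjugate pair: the negative imaginary part first).


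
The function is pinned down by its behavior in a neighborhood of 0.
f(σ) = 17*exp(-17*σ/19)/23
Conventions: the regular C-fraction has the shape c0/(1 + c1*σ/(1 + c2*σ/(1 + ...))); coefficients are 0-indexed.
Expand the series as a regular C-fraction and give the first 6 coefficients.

Taylor coefficients (expand at 0): a_0 = 17/23, a_1 = -289/437, a_2 = 4913/16606, a_3 = -83521/946542, a_4 = 1419857/71937192, a_5 = -24137569/6834033240.
c0 = a_0 = 17/23. Peel one level at a time: if S = 1 + c*σ/S' with S'(0) = 1, then c is the σ-coefficient of S and S' = c*σ/(S - 1).
S_1 = c0/f = 1 + (17/19)*σ + (289/722)*σ^2 + ...; c1 = 17/19.
S_2 = c1*σ/(S_1 - 1) = 1 + (-17/38)*σ + (289/4332)*σ^2 + ...; c2 = -17/38.
S_3 = c2*σ/(S_2 - 1) = 1 + (17/114)*σ + (289/12996)*σ^2 + ...; c3 = 17/114.
S_4 = c3*σ/(S_3 - 1) = 1 + (-17/114)*σ + (289/21660)*σ^2 + ...; c4 = -17/114.
S_5 = c4*σ/(S_4 - 1) = 1 + (17/190)*σ + ...; c5 = 17/190.

The regular C-fraction coefficients are [17/23, 17/19, -17/38, 17/114, -17/114, 17/190].


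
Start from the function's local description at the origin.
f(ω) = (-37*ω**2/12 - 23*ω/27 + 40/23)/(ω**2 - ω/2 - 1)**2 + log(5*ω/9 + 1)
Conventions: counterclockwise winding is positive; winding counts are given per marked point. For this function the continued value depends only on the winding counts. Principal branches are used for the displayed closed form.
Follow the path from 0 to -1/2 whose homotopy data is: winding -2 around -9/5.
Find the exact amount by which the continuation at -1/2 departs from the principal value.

The rational part is single-valued and drops out of the difference; each branch term changes only by its own monodromy.
(1)*log(1 - ω/(-9/5)): each positive loop around -9/5 adds 2*pi*i to the log, so winding -2 contributes (1)*(-2)*2*pi*i = -(4)*pi*i.
Summing the contributions at ω = -1/2 gives -(4)*pi*i.

Continued minus principal equals -(4)*pi*i.


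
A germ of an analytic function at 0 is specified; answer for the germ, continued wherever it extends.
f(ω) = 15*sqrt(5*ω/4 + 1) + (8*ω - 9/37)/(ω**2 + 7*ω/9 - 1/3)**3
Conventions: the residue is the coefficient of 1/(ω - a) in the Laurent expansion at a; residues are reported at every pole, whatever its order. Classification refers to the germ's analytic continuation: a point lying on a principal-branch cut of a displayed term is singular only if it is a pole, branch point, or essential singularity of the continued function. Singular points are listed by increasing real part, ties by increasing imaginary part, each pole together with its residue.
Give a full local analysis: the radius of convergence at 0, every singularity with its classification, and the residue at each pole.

Denominator factor (ω**2 + 7*ω/9 - 1/3)^3: discriminant 157/81, real irrational roots -7/18 + (1/18)*sqrt(157) and -7/18 - (1/18)*sqrt(157); poles of order 3, moduli -7/18 + (1/18)*sqrt(157) and 7/18 + (1/18)*sqrt(157).
Branch term (15)*sqrt(1 - ω/(-4/5)): its argument vanishes at ω = -4/5, a square-root branch point, modulus 4/5.
The radius of convergence is the smallest modulus among the singular points: -7/18 + (1/18)*sqrt(157).
The branch term is analytic at -7/18 - (1/18)*sqrt(157) and contributes nothing to the residue; only the rational part matters.
The factor ω**2 + 7*ω/9 - 1/3 splits as (ω - a)(ω - a') with a = -7/18 - (1/18)*sqrt(157), a' = -7/18 + (1/18)*sqrt(157). At the order-3 pole a set g(ω) = (ω - a)^3*(rational part) = [8*ω - 9/37] / (ω - a')^3.
Order-3 pole: residue = g''(a)/2; g''(-7/18 - (1/18)*sqrt(157)) = (87943644/143186041)*sqrt(157), so the residue is (43971822/143186041)*sqrt(157).
The branch term is analytic at -7/18 + (1/18)*sqrt(157) and contributes nothing to the residue; only the rational part matters.
The factor ω**2 + 7*ω/9 - 1/3 splits as (ω - a)(ω - a') with a = -7/18 + (1/18)*sqrt(157), a' = -7/18 - (1/18)*sqrt(157). At the order-3 pole a set g(ω) = (ω - a)^3*(rational part) = [8*ω - 9/37] / (ω - a')^3.
Order-3 pole: residue = g''(a)/2; g''(-7/18 + (1/18)*sqrt(157)) = -(87943644/143186041)*sqrt(157), so the residue is -(43971822/143186041)*sqrt(157).
List the singular points by increasing real part (a conjugate pair: the negative imaginary part first).

Radius of convergence at 0: -7/18 + (1/18)*sqrt(157).
At -7/18 - (1/18)*sqrt(157): a pole of order 3; residue (43971822/143186041)*sqrt(157).
At -4/5: an algebraic (square-root) branch point.
At -7/18 + (1/18)*sqrt(157): a pole of order 3; residue -(43971822/143186041)*sqrt(157).


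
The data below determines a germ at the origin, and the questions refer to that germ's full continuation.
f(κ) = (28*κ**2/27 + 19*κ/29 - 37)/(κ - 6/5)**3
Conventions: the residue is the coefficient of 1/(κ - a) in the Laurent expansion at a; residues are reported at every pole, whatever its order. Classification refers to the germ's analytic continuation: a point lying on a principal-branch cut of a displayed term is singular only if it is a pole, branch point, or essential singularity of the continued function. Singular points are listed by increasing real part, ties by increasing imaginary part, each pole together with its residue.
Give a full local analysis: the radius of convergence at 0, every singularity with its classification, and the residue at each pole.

Radius of convergence at 0: 6/5.
At 6/5: a pole of order 3; residue 28/27.

Denominator factor (κ - 6/5)^3: pole of order 3 at 6/5, modulus 6/5.
The radius of convergence is the smallest modulus among the singular points: 6/5.
At the order-3 pole 6/5 set g(κ) = (κ - (6/5))^3*f(κ) = 28*κ**2/27 + 19*κ/29 - 37.
Order-3 pole: residue = g''(a)/2; g''(6/5) = 56/27, so the residue is 28/27.


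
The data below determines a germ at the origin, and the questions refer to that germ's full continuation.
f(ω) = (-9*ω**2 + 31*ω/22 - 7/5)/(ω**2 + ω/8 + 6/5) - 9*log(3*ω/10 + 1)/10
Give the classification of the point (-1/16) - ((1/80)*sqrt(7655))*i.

The denominator factor ω**2 + ω/8 + 6/5 vanishes at (-1/16) - ((1/80)*sqrt(7655))*i and appears to the power 1; the numerator there equals (65061/7040) - ((223/7040)*sqrt(7655))*i, nonzero, and no other factor vanishes.
The branch terms are analytic at this point.
Hence a pole whose order is the multiplicity, 1.

The point is a pole of order 1.


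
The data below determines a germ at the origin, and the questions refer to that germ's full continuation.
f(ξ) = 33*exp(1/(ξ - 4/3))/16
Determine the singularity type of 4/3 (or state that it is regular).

The exponent 1/(ξ - (4/3)) has a pole at 4/3, so exp(1/(ξ - (4/3))) takes every nonzero value near it: an essential singularity (not a pole of any order).

The point is an essential singularity.


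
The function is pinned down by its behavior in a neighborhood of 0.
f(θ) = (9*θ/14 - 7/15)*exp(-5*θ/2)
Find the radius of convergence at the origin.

The radius of convergence is infinite.

The factor exp(-5*θ/2) is entire and contributes no finite singular point.
The polynomial part has no poles.
No finite singular points: the Taylor series at 0 converges everywhere.


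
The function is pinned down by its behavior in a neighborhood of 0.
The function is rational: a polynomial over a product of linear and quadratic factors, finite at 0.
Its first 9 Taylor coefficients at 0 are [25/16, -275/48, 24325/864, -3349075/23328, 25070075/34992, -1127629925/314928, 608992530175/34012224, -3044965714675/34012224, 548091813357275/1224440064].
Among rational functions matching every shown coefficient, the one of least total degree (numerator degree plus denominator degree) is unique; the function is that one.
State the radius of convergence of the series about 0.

No rational of total degree below 7 reproduces all 9 coefficients; solving the [0/7] Pade equations on them gives f(ε) = 5/(2*(ε + 1/5)*(ε**2 - 8*ε/9 + 2)**3), whose expansion matches every shown term.
Denominator factor (ε + 1/5): pole of order 1 at -1/5, modulus 1/5.
Denominator factor (ε**2 - 8*ε/9 + 2)^3: discriminant -584/81, complex-conjugate roots (4/9) + ((1/9)*sqrt(146))*i and (4/9) - ((1/9)*sqrt(146))*i; poles of order 3, moduli sqrt(2) and sqrt(2).
The radius of convergence is the smallest modulus among the singular points: 1/5.

The radius of convergence is 1/5.


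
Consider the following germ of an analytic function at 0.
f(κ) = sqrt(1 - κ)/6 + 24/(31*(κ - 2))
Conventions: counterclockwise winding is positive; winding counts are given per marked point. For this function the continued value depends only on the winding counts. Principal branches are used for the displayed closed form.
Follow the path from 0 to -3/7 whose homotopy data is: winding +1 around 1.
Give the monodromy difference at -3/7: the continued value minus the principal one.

Continued minus principal equals -(1/21)*sqrt(70).

The rational part is single-valued and drops out of the difference; each branch term changes only by its own monodromy.
(1/6)*sqrt(1 - κ/(1)): winding +1 is odd, the square root flips sign, contributing -2*(1/6)*sqrt(1 - (-3/7)/(1)) = -2*(1/6)*sqrt(10/7) = -(1/21)*sqrt(70).
Summing the contributions at κ = -3/7 gives -(1/21)*sqrt(70).


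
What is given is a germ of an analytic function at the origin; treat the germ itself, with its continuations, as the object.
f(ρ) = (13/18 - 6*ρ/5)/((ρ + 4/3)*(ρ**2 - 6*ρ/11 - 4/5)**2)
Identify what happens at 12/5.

Denominator factors: ρ + 4/3 = 56/15 at ρ = 12/5; ρ**2 - 6*ρ/11 - 4/5 = 1004/275 at ρ = 12/5 — none vanishes.
So the germ continues analytically to 12/5.

The point is a regular point.


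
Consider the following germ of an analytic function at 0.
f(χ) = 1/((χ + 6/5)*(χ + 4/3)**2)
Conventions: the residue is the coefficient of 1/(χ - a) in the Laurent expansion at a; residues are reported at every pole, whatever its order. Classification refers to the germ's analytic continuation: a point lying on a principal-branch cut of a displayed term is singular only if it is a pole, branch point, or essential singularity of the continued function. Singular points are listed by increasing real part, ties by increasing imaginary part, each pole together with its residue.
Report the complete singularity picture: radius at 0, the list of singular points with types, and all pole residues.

Radius of convergence at 0: 6/5.
At -4/3: a pole of order 2; residue -225/4.
At -6/5: a pole of order 1; residue 225/4.

Denominator factor (χ + 4/3)^2: pole of order 2 at -4/3, modulus 4/3.
Denominator factor (χ + 6/5): pole of order 1 at -6/5, modulus 6/5.
The radius of convergence is the smallest modulus among the singular points: 6/5.
At the order-2 pole -4/3 set g(χ) = (χ - (-4/3))^2*f(χ) = 1/(χ + 6/5).
Order-2 pole: residue = g'(a); g'(-4/3) = -225/4, so the residue is -225/4.
At the order-1 pole -6/5 set g(χ) = (χ - (-6/5))*f(χ) = (χ + 4/3)**(-2).
Simple pole: residue = g(a) at a = -6/5, which is 225/4.
List the singular points by increasing real part (a conjugate pair: the negative imaginary part first).


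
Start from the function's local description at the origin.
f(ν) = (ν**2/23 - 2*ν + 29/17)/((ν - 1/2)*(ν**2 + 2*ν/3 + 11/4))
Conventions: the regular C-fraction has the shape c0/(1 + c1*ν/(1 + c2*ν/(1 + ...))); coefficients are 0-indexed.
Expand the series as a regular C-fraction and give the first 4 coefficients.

The regular C-fraction coefficients are [-232/187, -560/957, -531561/373520, -4140280091/6846505680].

Taylor coefficients (expand at 0): a_0 = -232/187, a_1 = -4480/6171, a_2 = -6828776/4683789, a_3 = -549131984/154565037.
c0 = a_0 = -232/187. Peel one level at a time: if S = 1 + c*ν/S' with S'(0) = 1, then c is the ν-coefficient of S and S' = c*ν/(S - 1).
S_1 = c0/f = 1 + (-560/957)*ν + (-177187/212773)*ν^2 + ...; c1 = -560/957.
S_2 = c1*ν/(S_1 - 1) = 1 + (-531561/373520)*ν + (-142768279/165894400)*ν^2 + ...; c2 = -531561/373520.
S_3 = c2*ν/(S_2 - 1) = 1 + (-4140280091/6846505680)*ν + ...; c3 = -4140280091/6846505680.


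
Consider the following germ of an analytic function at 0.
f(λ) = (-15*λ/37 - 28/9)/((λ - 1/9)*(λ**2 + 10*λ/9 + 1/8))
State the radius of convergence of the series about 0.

Denominator factor (λ**2 + 10*λ/9 + 1/8): discriminant 119/162, real irrational roots -5/9 + (1/36)*sqrt(238) and -5/9 - (1/36)*sqrt(238); poles of order 1, moduli 5/9 - (1/36)*sqrt(238) and 5/9 + (1/36)*sqrt(238).
Denominator factor (λ - 1/9): pole of order 1 at 1/9, modulus 1/9.
The radius of convergence is the smallest modulus among the singular points: 1/9.

The radius of convergence is 1/9.


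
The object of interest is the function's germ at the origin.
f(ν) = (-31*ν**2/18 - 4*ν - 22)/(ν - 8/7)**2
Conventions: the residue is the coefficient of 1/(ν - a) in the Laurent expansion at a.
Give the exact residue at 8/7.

At the order-2 pole 8/7 set g(ν) = (ν - (8/7))^2*f(ν) = -31*ν**2/18 - 4*ν - 22.
Order-2 pole: residue = g'(a); g'(8/7) = -500/63, so the residue is -500/63.

The residue is -500/63.


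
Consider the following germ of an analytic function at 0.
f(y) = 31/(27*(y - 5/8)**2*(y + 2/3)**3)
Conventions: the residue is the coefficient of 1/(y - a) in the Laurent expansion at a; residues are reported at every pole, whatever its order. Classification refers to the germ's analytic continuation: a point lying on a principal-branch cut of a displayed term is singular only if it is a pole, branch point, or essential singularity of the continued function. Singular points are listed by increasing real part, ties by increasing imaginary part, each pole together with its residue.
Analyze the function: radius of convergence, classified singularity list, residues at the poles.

Denominator factor (y + 2/3)^3: pole of order 3 at -2/3, modulus 2/3.
Denominator factor (y - 5/8)^2: pole of order 2 at 5/8, modulus 5/8.
The radius of convergence is the smallest modulus among the singular points: 5/8.
At the order-3 pole -2/3 set g(y) = (y - (-2/3))^3*f(y) = 31/(27*(y - 5/8)**2).
Order-3 pole: residue = g''(a)/2; g''(-2/3) = 73728/29791, so the residue is 36864/29791.
At the order-2 pole 5/8 set g(y) = (y - (5/8))^2*f(y) = 31/(27*(y + 2/3)**3).
Order-2 pole: residue = g'(a); g'(5/8) = -36864/29791, so the residue is -36864/29791.
List the singular points by increasing real part (a conjugate pair: the negative imaginary part first).

Radius of convergence at 0: 5/8.
At -2/3: a pole of order 3; residue 36864/29791.
At 5/8: a pole of order 2; residue -36864/29791.
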